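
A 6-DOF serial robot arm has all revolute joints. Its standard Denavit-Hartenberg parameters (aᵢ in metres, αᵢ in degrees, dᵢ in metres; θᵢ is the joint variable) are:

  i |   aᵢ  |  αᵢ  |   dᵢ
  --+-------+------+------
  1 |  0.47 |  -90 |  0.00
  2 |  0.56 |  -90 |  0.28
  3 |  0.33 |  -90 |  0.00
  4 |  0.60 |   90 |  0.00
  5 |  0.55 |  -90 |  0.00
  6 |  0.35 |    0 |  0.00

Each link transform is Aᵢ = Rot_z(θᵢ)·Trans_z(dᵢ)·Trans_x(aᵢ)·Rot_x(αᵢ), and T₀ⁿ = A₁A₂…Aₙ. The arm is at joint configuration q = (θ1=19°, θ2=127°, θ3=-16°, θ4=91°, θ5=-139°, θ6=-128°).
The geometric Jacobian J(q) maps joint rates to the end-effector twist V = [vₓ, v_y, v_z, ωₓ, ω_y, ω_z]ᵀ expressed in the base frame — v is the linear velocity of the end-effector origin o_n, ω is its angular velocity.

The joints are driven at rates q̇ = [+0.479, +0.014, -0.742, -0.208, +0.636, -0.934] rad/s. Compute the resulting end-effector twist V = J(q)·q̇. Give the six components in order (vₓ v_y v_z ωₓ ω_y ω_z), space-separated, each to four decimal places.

0.0003 0.4100 0.1638 -0.2326 -0.3820 -0.2113

o_n = [-0.1155, 0.6543, -1.0713]
J₁: ẑ×o_n = [-0.6543, -0.1155, 0.0000], ω = ẑ
J2: z=[-0.3256, 0.9455, 0.0000] o=[0.4444, 0.1530, 0.0000] → [-1.0130, -0.3488, 0.3662, -0.3256, 0.9455, 0.0000]
J3: z=[-0.7551, -0.2600, 0.6018] o=[0.0346, 0.3080, -0.4472] → [-0.0461, -0.5616, -0.3005, -0.7551, -0.2600, 0.6018]
J4: z=[0.1561, -0.9629, -0.2201] o=[-0.1755, 0.3319, -0.7006] → [0.4280, 0.0447, 0.1081, 0.1561, -0.9629, -0.2201]
J5: z=[-0.6234, 0.0768, -0.7781] o=[0.2841, 0.4871, -1.0536] → [0.1287, 0.2999, -0.0735, -0.6234, 0.0768, -0.7781]
J6: z=[0.3848, 0.8964, -0.2198] o=[-0.0902, 0.7272, -0.7299] → [-0.3221, 0.1369, -0.0054, 0.3848, 0.8964, -0.2198]
V = J·q̇ = [0.0003, 0.4100, 0.1638, -0.2326, -0.3820, -0.2113]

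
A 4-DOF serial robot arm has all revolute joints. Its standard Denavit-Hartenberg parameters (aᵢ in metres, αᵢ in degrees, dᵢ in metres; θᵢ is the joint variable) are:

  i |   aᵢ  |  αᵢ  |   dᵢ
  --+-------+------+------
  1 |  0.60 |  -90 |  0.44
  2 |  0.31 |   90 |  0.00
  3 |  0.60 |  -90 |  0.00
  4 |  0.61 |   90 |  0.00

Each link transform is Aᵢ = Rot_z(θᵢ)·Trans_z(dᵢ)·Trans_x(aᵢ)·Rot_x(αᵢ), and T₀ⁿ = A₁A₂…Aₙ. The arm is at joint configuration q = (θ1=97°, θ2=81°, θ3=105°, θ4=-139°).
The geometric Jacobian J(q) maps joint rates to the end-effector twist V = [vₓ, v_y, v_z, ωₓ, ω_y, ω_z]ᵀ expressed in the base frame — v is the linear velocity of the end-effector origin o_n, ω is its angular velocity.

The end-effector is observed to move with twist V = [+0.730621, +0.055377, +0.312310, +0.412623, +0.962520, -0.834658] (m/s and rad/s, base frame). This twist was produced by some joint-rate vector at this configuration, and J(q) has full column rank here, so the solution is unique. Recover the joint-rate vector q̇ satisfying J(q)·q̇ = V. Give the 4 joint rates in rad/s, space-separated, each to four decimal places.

-0.4900 -0.6560 0.8400 -0.4990

o_n = [-0.2604, 1.0139, 0.2321]
J₁: ẑ×o_n = [-1.0139, -0.2604, 0.0000], ω = ẑ
J2: z=[-0.9925, -0.1219, 0.0000] o=[-0.0731, 0.5955, 0.4400] → [0.0253, -0.2063, -0.4381, -0.9925, -0.1219, 0.0000]
J3: z=[-0.1204, 0.9803, 0.1564] o=[-0.0790, 0.6437, 0.1338] → [0.0384, -0.0165, 0.1332, -0.1204, 0.9803, 0.1564]
J4: z=[0.2753, -0.1184, 0.9540] o=[-0.6513, 0.5489, 0.2872] → [-0.4371, 0.3881, 0.1743, 0.2753, -0.1184, 0.9540]
q̇ = J⁺·V = [-0.4900, -0.6560, 0.8400, -0.4990]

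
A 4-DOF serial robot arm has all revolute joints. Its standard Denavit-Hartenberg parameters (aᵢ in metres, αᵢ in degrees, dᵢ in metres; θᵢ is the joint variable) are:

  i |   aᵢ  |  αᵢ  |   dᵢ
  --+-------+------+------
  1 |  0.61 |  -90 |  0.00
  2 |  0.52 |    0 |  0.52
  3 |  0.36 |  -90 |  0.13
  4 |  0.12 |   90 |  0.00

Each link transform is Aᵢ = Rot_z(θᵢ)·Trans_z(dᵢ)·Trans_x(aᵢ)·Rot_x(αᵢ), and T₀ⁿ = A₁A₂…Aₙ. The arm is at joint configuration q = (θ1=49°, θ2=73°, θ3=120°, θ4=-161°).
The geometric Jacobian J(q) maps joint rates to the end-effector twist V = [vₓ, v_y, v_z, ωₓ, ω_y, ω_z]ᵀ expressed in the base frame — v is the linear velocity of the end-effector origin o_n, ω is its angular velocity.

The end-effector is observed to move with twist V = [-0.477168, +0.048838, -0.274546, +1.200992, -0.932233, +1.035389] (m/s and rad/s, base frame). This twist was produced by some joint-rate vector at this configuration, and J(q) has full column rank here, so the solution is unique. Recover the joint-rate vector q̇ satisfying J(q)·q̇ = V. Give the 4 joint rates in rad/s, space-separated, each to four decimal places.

0.6700 -0.5710 -0.9470 0.3750

o_n = [-0.1777, 0.8459, -0.4418]
J₁: ẑ×o_n = [-0.8459, -0.1777, 0.0000], ω = ẑ
J2: z=[-0.7547, 0.6561, 0.0000] o=[0.4002, 0.4604, 0.0000] → [-0.2899, -0.3334, 0.0882, -0.7547, 0.6561, 0.0000]
J3: z=[-0.7547, 0.6561, 0.0000] o=[0.1075, 0.9163, -0.4973] → [0.0364, 0.0419, 0.2402, -0.7547, 0.6561, 0.0000]
J4: z=[0.1476, 0.1698, 0.9744] o=[-0.2208, 0.7368, -0.4163] → [-0.1106, 0.0457, 0.0088, 0.1476, 0.1698, 0.9744]
q̇ = J⁺·V = [0.6700, -0.5710, -0.9470, 0.3750]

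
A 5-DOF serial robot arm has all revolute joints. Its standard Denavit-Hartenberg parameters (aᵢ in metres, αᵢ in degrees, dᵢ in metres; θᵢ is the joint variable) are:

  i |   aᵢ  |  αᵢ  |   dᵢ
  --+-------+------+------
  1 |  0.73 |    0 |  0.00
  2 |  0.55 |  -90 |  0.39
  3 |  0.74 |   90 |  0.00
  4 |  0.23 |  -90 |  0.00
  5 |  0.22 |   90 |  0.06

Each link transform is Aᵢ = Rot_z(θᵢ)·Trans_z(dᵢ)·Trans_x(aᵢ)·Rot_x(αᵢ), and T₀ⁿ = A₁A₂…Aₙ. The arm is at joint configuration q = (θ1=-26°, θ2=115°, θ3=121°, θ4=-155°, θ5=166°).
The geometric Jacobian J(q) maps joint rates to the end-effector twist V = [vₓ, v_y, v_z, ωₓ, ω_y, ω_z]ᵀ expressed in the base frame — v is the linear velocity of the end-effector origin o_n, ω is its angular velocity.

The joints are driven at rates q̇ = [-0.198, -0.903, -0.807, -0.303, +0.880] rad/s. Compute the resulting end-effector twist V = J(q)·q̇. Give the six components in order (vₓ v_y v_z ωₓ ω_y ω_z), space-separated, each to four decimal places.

0.0599 0.4461 -0.4659 1.5964 -0.4792 -1.2637

o_n = [0.7195, -0.2032, -0.2258]
J₁: ẑ×o_n = [0.2032, 0.7195, -0.0000], ω = ẑ
J2: z=[0.0000, 0.0000, 1.0000] o=[0.6561, -0.3200, 0.0000] → [-0.1168, 0.0634, 0.0000, 0.0000, 0.0000, 1.0000]
J3: z=[-0.9998, 0.0175, 0.0000] o=[0.6657, 0.2299, 0.3900] → [-0.0107, -0.6157, 0.4321, -0.9998, 0.0175, 0.0000]
J4: z=[0.0150, 0.8570, -0.5150] o=[0.6591, -0.1512, -0.2443] → [-0.0109, -0.0314, -0.0526, 0.0150, 0.8570, -0.5150]
J5: z=[0.9024, -0.2334, -0.3623] o=[0.7581, -0.0455, -0.0656] → [-0.0197, 0.1585, -0.1513, 0.9024, -0.2334, -0.3623]
V = J·q̇ = [0.0599, 0.4461, -0.4659, 1.5964, -0.4792, -1.2637]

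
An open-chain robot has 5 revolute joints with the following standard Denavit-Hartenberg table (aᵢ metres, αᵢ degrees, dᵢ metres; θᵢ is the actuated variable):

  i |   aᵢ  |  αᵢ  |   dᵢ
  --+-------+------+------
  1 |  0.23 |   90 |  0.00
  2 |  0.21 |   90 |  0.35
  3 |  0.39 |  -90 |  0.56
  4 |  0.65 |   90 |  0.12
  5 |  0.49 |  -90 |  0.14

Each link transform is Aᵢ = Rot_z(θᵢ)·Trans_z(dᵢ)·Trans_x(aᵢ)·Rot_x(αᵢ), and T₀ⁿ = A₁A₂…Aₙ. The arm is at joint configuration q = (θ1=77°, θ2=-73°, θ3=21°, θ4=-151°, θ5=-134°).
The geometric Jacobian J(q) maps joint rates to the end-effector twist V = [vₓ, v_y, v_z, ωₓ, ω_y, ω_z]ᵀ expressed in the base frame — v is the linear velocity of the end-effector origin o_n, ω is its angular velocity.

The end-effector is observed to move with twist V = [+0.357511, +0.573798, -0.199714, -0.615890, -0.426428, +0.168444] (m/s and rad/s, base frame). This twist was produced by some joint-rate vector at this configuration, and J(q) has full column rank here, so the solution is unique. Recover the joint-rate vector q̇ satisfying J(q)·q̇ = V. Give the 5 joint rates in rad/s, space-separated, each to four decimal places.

o_n = [0.0952, -0.2603, -0.4981]
J₁: ẑ×o_n = [0.2603, 0.0952, -0.0000], ω = ẑ
J2: z=[0.9744, -0.2250, 0.0000] o=[0.0517, 0.2241, 0.0000] → [0.1121, 0.4854, -0.4622, 0.9744, -0.2250, 0.0000]
J3: z=[-0.2151, -0.9318, -0.2924] o=[0.4066, 0.2052, -0.2008] → [0.1409, 0.0271, -0.1900, -0.2151, -0.9318, -0.2924]
J4: z=[0.8861, -0.3121, 0.3427] o=[0.4462, -0.2443, -0.7127] → [-0.0615, -0.3104, -0.1237, 0.8861, -0.3121, 0.3427]
J5: z=[-0.0109, 0.7251, 0.6885] o=[0.2514, -0.6808, -0.2562] → [-0.4649, -0.1101, 0.1086, -0.0109, 0.7251, 0.6885]
q̇ = J⁺·V = [0.6740, 0.4050, 0.7240, -0.9640, 0.0530]

0.6740 0.4050 0.7240 -0.9640 0.0530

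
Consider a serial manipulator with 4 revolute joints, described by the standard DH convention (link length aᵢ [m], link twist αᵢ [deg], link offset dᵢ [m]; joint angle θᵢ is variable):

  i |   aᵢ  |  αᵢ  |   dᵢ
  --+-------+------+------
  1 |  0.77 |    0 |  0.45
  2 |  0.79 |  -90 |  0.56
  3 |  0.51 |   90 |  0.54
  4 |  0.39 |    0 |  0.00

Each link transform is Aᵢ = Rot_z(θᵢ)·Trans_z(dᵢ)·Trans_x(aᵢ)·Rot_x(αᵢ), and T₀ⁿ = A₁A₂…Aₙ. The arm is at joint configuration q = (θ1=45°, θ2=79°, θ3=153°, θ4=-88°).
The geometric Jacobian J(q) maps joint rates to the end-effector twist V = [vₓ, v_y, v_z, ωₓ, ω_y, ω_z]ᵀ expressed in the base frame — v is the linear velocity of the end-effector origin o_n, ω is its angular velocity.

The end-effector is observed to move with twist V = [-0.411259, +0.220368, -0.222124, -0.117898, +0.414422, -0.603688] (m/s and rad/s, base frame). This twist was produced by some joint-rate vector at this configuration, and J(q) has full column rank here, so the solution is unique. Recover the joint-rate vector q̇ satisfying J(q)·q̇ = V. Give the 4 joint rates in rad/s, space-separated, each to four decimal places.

0.9580 -0.7580 -0.1340 0.9020

o_n = [0.2390, 0.7286, 0.7723]
J₁: ẑ×o_n = [-0.7286, 0.2390, 0.0000], ω = ẑ
J2: z=[0.0000, 0.0000, 1.0000] o=[0.5445, 0.5445, 0.4500] → [-0.1841, -0.3054, 0.0000, 0.0000, 0.0000, 1.0000]
J3: z=[-0.8290, -0.5592, 0.0000] o=[0.1027, 1.1994, 1.0100] → [0.1329, -0.1971, 0.4665, -0.8290, -0.5592, 0.0000]
J4: z=[-0.2539, 0.3764, -0.8910] o=[-0.0909, 0.5207, 0.7785] → [0.1829, -0.2955, -0.1769, -0.2539, 0.3764, -0.8910]
q̇ = J⁺·V = [0.9580, -0.7580, -0.1340, 0.9020]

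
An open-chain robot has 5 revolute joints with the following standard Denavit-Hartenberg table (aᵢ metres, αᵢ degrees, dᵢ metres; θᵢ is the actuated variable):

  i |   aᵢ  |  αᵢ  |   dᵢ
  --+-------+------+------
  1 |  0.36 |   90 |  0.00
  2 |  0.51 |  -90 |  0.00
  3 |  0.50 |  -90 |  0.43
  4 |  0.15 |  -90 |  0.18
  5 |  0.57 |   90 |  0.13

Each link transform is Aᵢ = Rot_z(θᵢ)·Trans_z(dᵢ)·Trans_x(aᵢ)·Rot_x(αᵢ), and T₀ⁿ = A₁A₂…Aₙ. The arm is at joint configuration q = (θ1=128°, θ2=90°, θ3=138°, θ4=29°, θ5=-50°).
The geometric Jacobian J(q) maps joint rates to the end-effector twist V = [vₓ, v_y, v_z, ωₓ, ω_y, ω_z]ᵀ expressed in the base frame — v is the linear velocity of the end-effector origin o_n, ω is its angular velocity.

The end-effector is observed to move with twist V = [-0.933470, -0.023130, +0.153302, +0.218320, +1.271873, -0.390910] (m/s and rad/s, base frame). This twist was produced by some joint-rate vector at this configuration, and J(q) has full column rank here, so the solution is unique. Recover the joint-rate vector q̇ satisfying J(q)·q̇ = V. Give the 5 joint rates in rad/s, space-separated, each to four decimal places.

o_n = [-0.2885, 0.1478, -0.5630]
J₁: ẑ×o_n = [-0.1478, -0.2885, 0.0000], ω = ẑ
J2: z=[0.7880, 0.6157, 0.0000] o=[-0.2216, 0.2837, 0.0000] → [-0.3466, 0.4436, -0.0659, 0.7880, 0.6157, 0.0000]
J3: z=[0.6157, -0.7880, 0.0000] o=[-0.2216, 0.2837, 0.5100] → [0.8455, 0.6606, -0.1363, 0.6157, -0.7880, 0.0000]
J4: z=[0.5856, 0.4575, -0.6691] o=[-0.2205, -0.2611, 0.1384] → [-0.0473, 0.4562, 0.2705, 0.5856, 0.4575, -0.6691]
J5: z=[-0.2828, 0.8889, 0.3603] o=[-0.2291, -0.1755, -0.0795] → [-0.5463, -0.1581, -0.0386, -0.2828, 0.8889, 0.3603]
q̇ = J⁺·V = [-0.1930, 0.6650, -0.7830, 0.3480, 0.0970]

-0.1930 0.6650 -0.7830 0.3480 0.0970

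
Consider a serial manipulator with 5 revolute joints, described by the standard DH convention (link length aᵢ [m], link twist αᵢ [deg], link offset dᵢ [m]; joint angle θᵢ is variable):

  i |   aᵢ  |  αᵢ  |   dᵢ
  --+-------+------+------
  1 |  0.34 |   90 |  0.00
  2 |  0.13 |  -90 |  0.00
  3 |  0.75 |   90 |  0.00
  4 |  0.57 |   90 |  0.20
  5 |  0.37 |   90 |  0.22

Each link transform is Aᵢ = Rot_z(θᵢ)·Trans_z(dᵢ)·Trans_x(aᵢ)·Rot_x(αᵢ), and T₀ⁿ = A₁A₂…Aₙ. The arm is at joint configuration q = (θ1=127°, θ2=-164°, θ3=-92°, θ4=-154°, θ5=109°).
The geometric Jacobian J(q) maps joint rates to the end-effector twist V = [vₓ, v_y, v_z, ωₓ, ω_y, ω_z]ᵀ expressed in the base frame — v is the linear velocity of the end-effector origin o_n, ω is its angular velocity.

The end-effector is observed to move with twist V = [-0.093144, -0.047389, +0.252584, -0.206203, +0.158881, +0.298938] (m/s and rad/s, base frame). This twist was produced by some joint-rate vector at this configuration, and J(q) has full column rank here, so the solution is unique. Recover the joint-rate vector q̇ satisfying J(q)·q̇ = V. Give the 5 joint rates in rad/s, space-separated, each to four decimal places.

-0.4110 0.1120 -0.9530 0.4430 0.3780

o_n = [-0.2686, 0.7389, 0.1174]
J₁: ẑ×o_n = [-0.7389, -0.2686, 0.0000], ω = ẑ
J2: z=[0.7986, 0.6018, 0.0000] o=[-0.2046, 0.2715, 0.0000] → [0.0706, -0.0938, 0.4118, 0.7986, 0.6018, 0.0000]
J3: z=[-0.1659, 0.2201, -0.9613] o=[-0.1294, 0.1717, -0.0358] → [0.5790, 0.1592, -0.0634, -0.1659, 0.2201, -0.9613]
J4: z=[-0.6060, 0.7462, 0.2755] o=[0.4541, 0.6429, -0.0286] → [0.0825, -0.1106, 0.4811, -0.6060, 0.7462, 0.2755]
J5: z=[-0.4901, -0.0775, -0.8682] o=[-0.0243, 0.4153, 0.2617] → [0.2922, 0.1414, -0.1776, -0.4901, -0.0775, -0.8682]
q̇ = J⁺·V = [-0.4110, 0.1120, -0.9530, 0.4430, 0.3780]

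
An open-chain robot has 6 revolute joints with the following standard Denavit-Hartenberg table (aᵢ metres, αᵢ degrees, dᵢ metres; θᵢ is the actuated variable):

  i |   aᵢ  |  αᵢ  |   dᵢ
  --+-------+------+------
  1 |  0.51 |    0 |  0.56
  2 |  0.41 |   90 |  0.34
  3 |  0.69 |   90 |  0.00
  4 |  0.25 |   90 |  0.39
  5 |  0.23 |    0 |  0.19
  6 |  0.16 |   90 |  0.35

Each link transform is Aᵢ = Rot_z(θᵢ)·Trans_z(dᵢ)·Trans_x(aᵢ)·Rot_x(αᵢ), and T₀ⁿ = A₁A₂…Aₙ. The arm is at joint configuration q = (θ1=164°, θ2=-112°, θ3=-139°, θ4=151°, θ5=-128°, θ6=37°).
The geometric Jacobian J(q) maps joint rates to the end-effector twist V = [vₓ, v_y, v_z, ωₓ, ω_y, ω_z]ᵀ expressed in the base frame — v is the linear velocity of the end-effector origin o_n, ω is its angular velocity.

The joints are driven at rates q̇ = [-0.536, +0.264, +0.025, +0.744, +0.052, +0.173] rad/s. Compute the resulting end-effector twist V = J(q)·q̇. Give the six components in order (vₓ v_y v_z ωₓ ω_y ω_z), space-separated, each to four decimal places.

0.2571 0.3745 0.2585 -0.1764 -0.5861 0.2179

o_n = [-0.2443, -0.3950, 0.3730]
J₁: ẑ×o_n = [0.3950, -0.2443, 0.0000], ω = ẑ
J2: z=[0.0000, 0.0000, 1.0000] o=[-0.4902, 0.1406, 0.5600] → [0.5356, 0.2459, -0.0000, 0.0000, 0.0000, 1.0000]
J3: z=[0.7880, -0.6157, 0.0000] o=[-0.2378, 0.4637, 0.9000] → [0.3245, 0.4153, -0.6806, 0.7880, -0.6157, 0.0000]
J4: z=[-0.4039, -0.5170, 0.7547] o=[-0.5584, 0.0533, 0.4473] → [0.3768, 0.2070, 0.3434, -0.4039, -0.5170, 0.7547]
J5: z=[0.4639, -0.8268, -0.3181] o=[-0.5188, -0.0929, 0.8851] → [0.3273, 0.1503, 0.0868, 0.4639, -0.8268, -0.3181]
J6: z=[0.4639, -0.8268, -0.3181] o=[-0.4691, -0.1877, 0.6066] → [0.1273, 0.0369, 0.0897, 0.4639, -0.8268, -0.3181]
V = J·q̇ = [0.2571, 0.3745, 0.2585, -0.1764, -0.5861, 0.2179]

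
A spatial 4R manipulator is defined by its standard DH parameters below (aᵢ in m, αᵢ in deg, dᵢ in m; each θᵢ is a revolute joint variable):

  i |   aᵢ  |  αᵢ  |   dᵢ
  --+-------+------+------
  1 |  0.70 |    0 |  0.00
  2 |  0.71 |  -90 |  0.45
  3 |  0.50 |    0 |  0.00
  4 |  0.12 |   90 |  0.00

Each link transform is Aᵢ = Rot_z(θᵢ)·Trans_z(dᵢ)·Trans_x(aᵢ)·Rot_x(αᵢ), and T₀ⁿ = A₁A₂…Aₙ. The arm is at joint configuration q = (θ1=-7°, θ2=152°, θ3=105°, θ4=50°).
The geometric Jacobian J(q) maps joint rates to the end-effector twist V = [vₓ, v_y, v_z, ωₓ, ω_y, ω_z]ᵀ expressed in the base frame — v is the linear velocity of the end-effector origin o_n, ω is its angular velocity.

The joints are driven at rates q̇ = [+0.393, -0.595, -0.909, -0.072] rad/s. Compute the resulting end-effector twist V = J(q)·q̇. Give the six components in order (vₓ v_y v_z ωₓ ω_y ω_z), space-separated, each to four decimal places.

-0.3122 0.6315 -0.2243 0.5627 0.8036 -0.2020

o_n = [0.3083, 0.1853, -0.0837]
J₁: ẑ×o_n = [-0.1853, 0.3083, 0.0000], ω = ẑ
J2: z=[0.0000, 0.0000, 1.0000] o=[0.6948, -0.0853, 0.0000] → [-0.2706, -0.3865, 0.0000, 0.0000, 0.0000, 1.0000]
J3: z=[-0.5736, -0.8192, 0.0000] o=[0.1132, 0.3219, 0.4500] → [0.4372, -0.3061, 0.2382, -0.5736, -0.8192, 0.0000]
J4: z=[-0.5736, -0.8192, 0.0000] o=[0.2192, 0.2477, -0.0330] → [0.0415, -0.0291, 0.1088, -0.5736, -0.8192, 0.0000]
V = J·q̇ = [-0.3122, 0.6315, -0.2243, 0.5627, 0.8036, -0.2020]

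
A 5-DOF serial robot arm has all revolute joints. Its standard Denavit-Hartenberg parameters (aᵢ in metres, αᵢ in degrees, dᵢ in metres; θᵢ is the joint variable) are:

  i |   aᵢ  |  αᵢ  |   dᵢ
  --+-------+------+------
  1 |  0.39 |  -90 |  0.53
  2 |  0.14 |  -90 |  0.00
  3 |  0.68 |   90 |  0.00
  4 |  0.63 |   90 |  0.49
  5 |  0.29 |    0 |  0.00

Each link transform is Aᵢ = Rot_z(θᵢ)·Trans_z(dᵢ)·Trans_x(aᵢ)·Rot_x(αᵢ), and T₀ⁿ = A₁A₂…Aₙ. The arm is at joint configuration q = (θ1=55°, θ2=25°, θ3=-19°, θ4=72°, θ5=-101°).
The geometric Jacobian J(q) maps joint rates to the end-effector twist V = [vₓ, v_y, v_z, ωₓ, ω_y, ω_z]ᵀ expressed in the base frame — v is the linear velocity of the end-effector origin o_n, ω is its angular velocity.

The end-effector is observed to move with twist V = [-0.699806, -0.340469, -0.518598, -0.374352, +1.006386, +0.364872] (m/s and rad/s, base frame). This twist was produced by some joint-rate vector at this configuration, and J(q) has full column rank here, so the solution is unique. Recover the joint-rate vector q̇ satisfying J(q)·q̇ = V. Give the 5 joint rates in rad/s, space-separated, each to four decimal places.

o_n = [0.1630, 1.0581, -0.3389]
J₁: ẑ×o_n = [-1.0581, 0.1630, 0.0000], ω = ẑ
J2: z=[-0.8192, 0.5736, 0.0000] o=[0.2237, 0.3195, 0.5300] → [-0.4984, -0.7118, -0.5702, -0.8192, 0.5736, 0.0000]
J3: z=[-0.2424, -0.3462, -0.9063] o=[0.2965, 0.4234, 0.4708] → [0.8555, -0.0753, -0.2000, -0.2424, -0.3462, -0.9063]
J4: z=[-0.9438, 0.3006, 0.1376] o=[0.4494, 1.0277, 0.1991] → [-0.1659, -0.5472, 0.0575, -0.9438, 0.3006, 0.1376]
J5: z=[0.2887, 0.9522, -0.1000] o=[-0.1146, 1.1406, -0.3543] → [0.0064, -0.0322, -0.2881, 0.2887, 0.9522, -0.1000]
q̇ = J⁺·V = [0.7230, 0.3750, 0.3370, 0.2520, 0.8740]

0.7230 0.3750 0.3370 0.2520 0.8740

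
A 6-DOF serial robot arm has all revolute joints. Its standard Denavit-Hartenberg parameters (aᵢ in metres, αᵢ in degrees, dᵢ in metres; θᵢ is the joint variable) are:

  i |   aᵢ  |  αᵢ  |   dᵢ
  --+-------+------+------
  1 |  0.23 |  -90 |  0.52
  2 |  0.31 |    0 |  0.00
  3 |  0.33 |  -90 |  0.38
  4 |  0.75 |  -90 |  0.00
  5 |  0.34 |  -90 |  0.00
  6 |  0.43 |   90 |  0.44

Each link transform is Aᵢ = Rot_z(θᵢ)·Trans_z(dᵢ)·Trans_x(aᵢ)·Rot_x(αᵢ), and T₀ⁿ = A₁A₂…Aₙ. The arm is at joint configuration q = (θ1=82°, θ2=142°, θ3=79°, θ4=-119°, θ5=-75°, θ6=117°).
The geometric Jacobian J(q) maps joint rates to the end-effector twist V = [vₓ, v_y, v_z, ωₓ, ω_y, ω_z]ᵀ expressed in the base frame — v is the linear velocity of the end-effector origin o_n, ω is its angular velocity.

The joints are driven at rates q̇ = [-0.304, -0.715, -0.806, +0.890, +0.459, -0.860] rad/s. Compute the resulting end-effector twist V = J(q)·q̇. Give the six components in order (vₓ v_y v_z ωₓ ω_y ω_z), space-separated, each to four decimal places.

o_n = [-1.1798, 0.6205, -0.0402]
J₁: ẑ×o_n = [-0.6205, -1.1798, 0.0000], ω = ẑ
J2: z=[-0.9903, 0.1392, 0.0000] o=[0.0320, 0.2278, 0.5200] → [-0.0780, -0.5548, -0.2202, -0.9903, 0.1392, 0.0000]
J3: z=[-0.9903, 0.1392, 0.0000] o=[-0.0020, -0.0141, 0.3291] → [-0.0514, -0.3658, -0.4645, -0.9903, 0.1392, 0.0000]
J4: z=[0.0913, 0.6497, 0.7547] o=[-0.4130, -0.2079, 0.5456] → [-1.0058, -0.5253, 0.5739, 0.0913, 0.6497, 0.7547]
J5: z=[-0.5720, -0.5862, 0.5738] o=[-1.0243, 0.1552, 0.3071] → [-0.0634, -0.2879, -0.3573, -0.5720, -0.5862, 0.5738]
J6: z=[-0.8110, 0.2994, -0.5026] o=[-1.0661, 0.4111, 0.5270] → [-0.0646, -0.4029, -0.1357, -0.8110, 0.2994, -0.5026]
V = J·q̇ = [-0.5829, 0.7970, 0.9954, 2.0224, -0.1600, 1.0633]

-0.5829 0.7970 0.9954 2.0224 -0.1600 1.0633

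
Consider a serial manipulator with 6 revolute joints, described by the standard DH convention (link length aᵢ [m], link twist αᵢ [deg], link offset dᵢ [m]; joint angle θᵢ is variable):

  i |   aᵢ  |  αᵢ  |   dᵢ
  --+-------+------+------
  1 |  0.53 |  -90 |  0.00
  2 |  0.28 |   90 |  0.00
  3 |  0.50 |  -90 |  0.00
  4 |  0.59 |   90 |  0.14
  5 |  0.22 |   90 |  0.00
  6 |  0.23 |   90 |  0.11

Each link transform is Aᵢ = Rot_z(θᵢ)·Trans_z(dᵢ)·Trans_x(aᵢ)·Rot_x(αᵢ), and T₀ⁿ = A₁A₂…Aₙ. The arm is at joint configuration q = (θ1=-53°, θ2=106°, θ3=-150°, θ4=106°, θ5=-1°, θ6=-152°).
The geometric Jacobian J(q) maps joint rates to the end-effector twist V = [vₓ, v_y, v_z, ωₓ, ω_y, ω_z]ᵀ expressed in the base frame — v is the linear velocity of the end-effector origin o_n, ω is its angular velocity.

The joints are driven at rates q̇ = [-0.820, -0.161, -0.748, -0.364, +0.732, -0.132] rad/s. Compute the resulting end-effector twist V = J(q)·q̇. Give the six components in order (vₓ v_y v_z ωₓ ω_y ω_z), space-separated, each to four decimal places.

-0.0904 0.1959 0.2261 -0.6793 0.3838 0.1392

o_n = [-0.1284, -0.0630, 0.0597]
J₁: ẑ×o_n = [0.0630, -0.1284, 0.0000], ω = ẑ
J2: z=[0.7986, 0.6018, 0.0000] o=[0.3190, -0.4233, 0.0000] → [0.0359, -0.0477, 0.5569, 0.7986, 0.6018, 0.0000]
J3: z=[0.5785, -0.7677, -0.2756] o=[0.2725, -0.3616, -0.2692] → [-0.1701, -0.0797, -0.1350, 0.5785, -0.7677, -0.2756]
J4: z=[-0.7746, -0.4111, -0.4806] o=[0.1447, -0.6074, 0.1471] → [0.2976, 0.0635, -0.5339, -0.7746, -0.4111, -0.4806]
J5: z=[-0.4052, -0.2609, 0.8762] o=[-0.2503, -0.1496, 0.1007] → [-0.0652, 0.0902, -0.0033, -0.4052, -0.2609, 0.8762]
J6: z=[0.7829, 0.3958, 0.4799] o=[-0.3541, 0.0441, 0.1104] → [0.0313, 0.1481, -0.1732, 0.7829, 0.3958, 0.4799]
V = J·q̇ = [-0.0904, 0.1959, 0.2261, -0.6793, 0.3838, 0.1392]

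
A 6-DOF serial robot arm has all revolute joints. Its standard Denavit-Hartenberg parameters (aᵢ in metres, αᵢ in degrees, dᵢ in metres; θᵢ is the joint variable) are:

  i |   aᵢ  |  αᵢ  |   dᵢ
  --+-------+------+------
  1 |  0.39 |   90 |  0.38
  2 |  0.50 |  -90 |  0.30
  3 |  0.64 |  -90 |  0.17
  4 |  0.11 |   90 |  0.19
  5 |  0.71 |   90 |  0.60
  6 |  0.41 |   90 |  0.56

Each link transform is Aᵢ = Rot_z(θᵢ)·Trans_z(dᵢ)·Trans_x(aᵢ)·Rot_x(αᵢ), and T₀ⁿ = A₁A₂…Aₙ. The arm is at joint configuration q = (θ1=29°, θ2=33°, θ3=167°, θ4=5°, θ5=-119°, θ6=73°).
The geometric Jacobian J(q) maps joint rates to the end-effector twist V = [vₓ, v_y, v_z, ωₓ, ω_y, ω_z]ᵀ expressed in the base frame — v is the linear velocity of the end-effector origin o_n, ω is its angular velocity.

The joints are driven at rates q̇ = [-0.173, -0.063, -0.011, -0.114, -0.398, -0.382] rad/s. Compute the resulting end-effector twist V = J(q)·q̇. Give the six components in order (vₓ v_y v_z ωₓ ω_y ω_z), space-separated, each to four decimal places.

o_n = [0.2312, 0.0661, 1.7413]
J₁: ẑ×o_n = [-0.0661, 0.2312, 0.0000], ω = ẑ
J2: z=[0.4848, -0.8746, 0.0000] o=[0.3411, 0.1891, 0.3800] → [-1.1906, -0.6600, -0.1557, 0.4848, -0.8746, 0.0000]
J3: z=[-0.4764, -0.2640, 0.8387] o=[0.8533, 0.1300, 0.6523] → [-0.2339, -0.0030, -0.1338, -0.4764, -0.2640, 0.8387]
J4: z=[0.3074, -0.9437, -0.1225] o=[0.2451, -0.0425, 0.4553] → [-1.2003, -0.3936, 0.0203, 0.3074, -0.9437, -0.1225]
J5: z=[-0.5463, -0.2804, 0.7892] o=[0.2178, -0.2412, 0.3658] → [-0.6282, 0.7621, -0.1641, -0.5463, -0.2804, 0.7892]
J6: z=[0.8305, -0.3039, 0.4669] o=[-0.0327, 0.2371, 1.1225] → [-0.1082, -0.3906, -0.0618, 0.8305, -0.3039, 0.4669]
V = J·q̇ = [0.5172, -0.1076, 0.0979, -0.1601, 0.3933, -0.6607]

0.5172 -0.1076 0.0979 -0.1601 0.3933 -0.6607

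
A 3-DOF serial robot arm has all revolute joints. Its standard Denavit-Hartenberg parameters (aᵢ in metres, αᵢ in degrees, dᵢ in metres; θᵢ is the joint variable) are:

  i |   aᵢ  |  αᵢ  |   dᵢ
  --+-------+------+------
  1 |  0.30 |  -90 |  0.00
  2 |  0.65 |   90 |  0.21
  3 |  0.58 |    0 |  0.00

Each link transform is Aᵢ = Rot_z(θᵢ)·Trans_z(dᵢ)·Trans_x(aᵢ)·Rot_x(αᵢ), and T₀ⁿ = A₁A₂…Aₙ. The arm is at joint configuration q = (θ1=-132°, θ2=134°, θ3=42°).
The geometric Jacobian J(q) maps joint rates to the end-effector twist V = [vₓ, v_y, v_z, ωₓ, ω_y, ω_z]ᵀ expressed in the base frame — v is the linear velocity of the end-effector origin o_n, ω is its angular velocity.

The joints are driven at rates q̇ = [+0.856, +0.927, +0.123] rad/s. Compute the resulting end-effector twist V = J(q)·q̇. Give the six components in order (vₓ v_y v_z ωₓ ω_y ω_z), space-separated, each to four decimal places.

o_n = [0.7462, -0.0651, -0.7776]
J₁: ẑ×o_n = [0.0651, 0.7462, -0.0000], ω = ẑ
J2: z=[0.7431, -0.6691, 0.0000] o=[-0.2007, -0.2229, 0.0000] → [0.5203, 0.5779, 0.7509, 0.7431, -0.6691, 0.0000]
J3: z=[-0.4813, -0.5346, -0.6947] o=[0.2575, -0.0279, -0.4676] → [0.1399, -0.4888, 0.2792, -0.4813, -0.5346, -0.6947]
V = J·q̇ = [0.5553, 1.1143, 0.7305, 0.6297, -0.6860, 0.7706]

0.5553 1.1143 0.7305 0.6297 -0.6860 0.7706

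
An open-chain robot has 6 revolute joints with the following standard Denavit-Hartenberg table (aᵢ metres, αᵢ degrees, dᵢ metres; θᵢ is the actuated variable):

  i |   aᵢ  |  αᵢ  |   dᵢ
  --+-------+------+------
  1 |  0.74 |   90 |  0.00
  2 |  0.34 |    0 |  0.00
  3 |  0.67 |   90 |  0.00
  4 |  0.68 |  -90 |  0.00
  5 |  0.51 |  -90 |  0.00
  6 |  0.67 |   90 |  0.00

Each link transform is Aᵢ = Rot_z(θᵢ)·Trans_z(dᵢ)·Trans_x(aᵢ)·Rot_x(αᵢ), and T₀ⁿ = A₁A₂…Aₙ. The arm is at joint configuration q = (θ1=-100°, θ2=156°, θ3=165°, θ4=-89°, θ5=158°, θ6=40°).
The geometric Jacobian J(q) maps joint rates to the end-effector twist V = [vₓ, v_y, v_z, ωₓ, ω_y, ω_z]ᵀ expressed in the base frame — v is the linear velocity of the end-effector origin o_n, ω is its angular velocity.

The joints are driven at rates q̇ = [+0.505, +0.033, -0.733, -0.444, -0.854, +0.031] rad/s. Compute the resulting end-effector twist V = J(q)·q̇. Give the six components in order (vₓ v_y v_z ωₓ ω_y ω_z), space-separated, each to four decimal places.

o_n = [-0.4053, -0.7947, 0.2885]
J₁: ẑ×o_n = [0.7947, -0.4053, 0.0000], ω = ẑ
J2: z=[-0.9848, 0.1736, 0.0000] o=[-0.1285, -0.7288, 0.0000] → [0.0501, 0.2841, 0.1130, -0.9848, 0.1736, 0.0000]
J3: z=[-0.9848, 0.1736, 0.0000] o=[-0.0746, -0.4229, 0.1383] → [0.0261, 0.1479, 0.4236, -0.9848, 0.1736, 0.0000]
J4: z=[0.1093, 0.6198, -0.7771] o=[-0.1650, -0.9356, -0.2834] → [0.4639, 0.1243, 0.1644, 0.1093, 0.6198, -0.7771]
J5: z=[-0.1521, -0.7622, -0.6292] o=[0.5030, -1.0628, -0.2908] → [-0.2729, 0.6597, -0.7331, -0.1521, -0.7622, -0.6292]
J6: z=[-0.2667, 0.6447, -0.7164] o=[0.0176, -1.0928, -0.1372] → [0.4879, 0.4165, 0.1932, -0.2667, 0.6447, -0.7164]
V = J·q̇ = [0.4260, -0.9094, 0.2523, 0.7625, 0.2742, 1.3652]

0.4260 -0.9094 0.2523 0.7625 0.2742 1.3652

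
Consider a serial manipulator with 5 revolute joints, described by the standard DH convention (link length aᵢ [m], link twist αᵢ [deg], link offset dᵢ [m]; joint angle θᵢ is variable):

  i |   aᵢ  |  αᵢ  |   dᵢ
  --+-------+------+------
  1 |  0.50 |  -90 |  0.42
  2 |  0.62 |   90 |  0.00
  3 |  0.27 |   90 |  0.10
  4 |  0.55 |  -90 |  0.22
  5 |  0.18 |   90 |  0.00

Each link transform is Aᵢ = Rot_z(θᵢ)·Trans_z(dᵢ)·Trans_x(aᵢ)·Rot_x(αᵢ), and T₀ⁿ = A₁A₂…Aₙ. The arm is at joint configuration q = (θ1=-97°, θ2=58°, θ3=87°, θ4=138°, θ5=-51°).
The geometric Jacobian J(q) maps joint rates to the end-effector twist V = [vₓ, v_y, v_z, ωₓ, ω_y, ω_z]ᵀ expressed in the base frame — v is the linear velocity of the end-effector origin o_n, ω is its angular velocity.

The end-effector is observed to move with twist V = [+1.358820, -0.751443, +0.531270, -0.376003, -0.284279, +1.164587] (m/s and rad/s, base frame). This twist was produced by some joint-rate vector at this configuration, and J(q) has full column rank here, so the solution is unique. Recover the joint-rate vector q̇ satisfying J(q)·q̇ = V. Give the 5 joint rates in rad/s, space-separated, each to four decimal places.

o_n = [-0.4193, -1.4336, -0.1125]
J₁: ẑ×o_n = [1.4336, -0.4193, 0.0000], ω = ẑ
J2: z=[0.9925, -0.1219, 0.0000] o=[-0.0609, -0.4963, 0.4200] → [0.0649, 0.5285, -0.9740, 0.9925, -0.1219, 0.0000]
J3: z=[-0.1034, -0.8417, 0.5299] o=[-0.1010, -0.8224, -0.1058] → [0.3295, -0.1694, -0.2048, -0.1034, -0.8417, 0.5299]
J4: z=[-0.1164, -0.5189, -0.8469] o=[0.1554, -0.9468, -0.0648] → [-0.3875, 0.4811, -0.2415, -0.1164, -0.5189, -0.8469]
J5: z=[-0.5842, 0.7254, -0.3641] o=[-0.3120, -1.3098, -0.0379] → [-0.0992, -0.0045, 0.1501, -0.5842, 0.7254, -0.3641]
q̇ = J⁺·V = [0.9060, -0.6170, 0.1090, -0.0600, -0.4120]

0.9060 -0.6170 0.1090 -0.0600 -0.4120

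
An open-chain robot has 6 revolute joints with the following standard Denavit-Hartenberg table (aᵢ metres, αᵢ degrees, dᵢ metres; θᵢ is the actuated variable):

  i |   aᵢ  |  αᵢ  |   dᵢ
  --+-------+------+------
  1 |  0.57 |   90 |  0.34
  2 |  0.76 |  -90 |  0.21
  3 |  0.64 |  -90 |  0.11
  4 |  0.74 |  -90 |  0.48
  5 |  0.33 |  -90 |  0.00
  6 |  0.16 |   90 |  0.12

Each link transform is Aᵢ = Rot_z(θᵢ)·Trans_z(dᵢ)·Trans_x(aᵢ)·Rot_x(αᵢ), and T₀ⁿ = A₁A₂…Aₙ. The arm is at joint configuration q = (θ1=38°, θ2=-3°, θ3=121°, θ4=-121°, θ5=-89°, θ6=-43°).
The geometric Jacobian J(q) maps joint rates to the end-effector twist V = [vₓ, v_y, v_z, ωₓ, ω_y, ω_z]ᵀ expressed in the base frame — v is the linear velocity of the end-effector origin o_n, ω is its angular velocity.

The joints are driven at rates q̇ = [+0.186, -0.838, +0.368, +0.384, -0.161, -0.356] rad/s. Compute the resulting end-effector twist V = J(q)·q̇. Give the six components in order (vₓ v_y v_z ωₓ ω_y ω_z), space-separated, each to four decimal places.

o_n = [0.6161, -0.0779, 1.2582]
J₁: ẑ×o_n = [0.0779, 0.6161, -0.0000], ω = ẑ
J2: z=[0.6157, -0.7880, 0.0000] o=[0.4492, 0.3509, 0.3400] → [-0.7236, -0.5653, -0.1325, 0.6157, -0.7880, 0.0000]
J3: z=[0.0412, 0.0322, 0.9986] o=[1.1765, 0.6527, 0.3002] → [0.7605, -0.5992, -0.0121, 0.0412, 0.0322, 0.9986]
J4: z=[-0.3574, -0.9329, 0.0449] o=[0.5839, 0.8859, 0.4273] → [-0.7319, 0.2984, 0.3745, -0.3574, -0.9329, 0.0449]
J5: z=[-0.7785, 0.3241, 0.5374] o=[0.7941, 0.3218, 1.0720] → [0.2752, 0.0493, 0.3689, -0.7785, 0.3241, 0.5374]
J6: z=[0.5221, -0.1409, 0.8412] o=[0.6791, 0.0131, 1.0917] → [0.0531, -0.1400, -0.0564, 0.5221, -0.1409, 0.8412]
V = J·q̇ = [0.5565, 0.5243, 0.2111, -0.6985, 0.3120, 0.1847]

0.5565 0.5243 0.2111 -0.6985 0.3120 0.1847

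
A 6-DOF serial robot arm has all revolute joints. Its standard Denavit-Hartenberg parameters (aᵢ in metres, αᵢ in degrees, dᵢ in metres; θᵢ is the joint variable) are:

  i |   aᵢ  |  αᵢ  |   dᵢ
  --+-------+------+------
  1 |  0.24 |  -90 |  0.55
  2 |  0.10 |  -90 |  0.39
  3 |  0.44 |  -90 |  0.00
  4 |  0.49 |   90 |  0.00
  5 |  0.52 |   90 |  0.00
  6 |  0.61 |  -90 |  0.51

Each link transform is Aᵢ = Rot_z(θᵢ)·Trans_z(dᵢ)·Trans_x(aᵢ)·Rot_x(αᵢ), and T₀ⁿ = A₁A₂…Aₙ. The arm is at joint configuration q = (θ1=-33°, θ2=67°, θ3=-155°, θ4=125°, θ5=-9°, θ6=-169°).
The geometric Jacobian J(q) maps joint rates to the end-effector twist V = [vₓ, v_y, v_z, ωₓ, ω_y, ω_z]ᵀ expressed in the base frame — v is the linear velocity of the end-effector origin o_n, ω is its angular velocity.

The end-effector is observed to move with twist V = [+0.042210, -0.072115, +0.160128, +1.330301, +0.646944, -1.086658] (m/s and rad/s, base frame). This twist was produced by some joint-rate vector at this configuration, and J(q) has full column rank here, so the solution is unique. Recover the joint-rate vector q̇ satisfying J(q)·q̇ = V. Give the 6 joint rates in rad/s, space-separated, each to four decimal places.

-0.4680 0.6560 -0.6690 0.0840 -0.5520 -0.8470

o_n = [0.2842, -0.1730, 0.8579]
J₁: ẑ×o_n = [0.1730, 0.2842, -0.0000], ω = ẑ
J2: z=[0.5446, 0.8387, 0.0000] o=[0.2013, -0.1307, 0.5500] → [0.2582, -0.1677, -0.0926, 0.5446, 0.8387, 0.0000]
J3: z=[-0.7720, 0.5013, -0.3907] o=[0.4465, 0.1751, 0.4579] → [0.0645, 0.3721, 0.3500, -0.7720, 0.5013, -0.3907]
J4: z=[0.6321, 0.6702, -0.3890] o=[0.4171, 0.4159, 0.8250] → [-0.2071, 0.0309, -0.2832, 0.6321, 0.6702, -0.3890]
J5: z=[0.3881, 0.1608, 0.9075] o=[0.7457, 0.0608, 0.7474] → [0.2300, -0.4617, -0.0165, 0.3881, 0.1608, 0.9075]
J6: z=[-0.7292, -0.5486, 0.4090] o=[1.0388, -0.3658, 0.6977] → [-0.1668, -0.1918, -0.5545, -0.7292, -0.5486, 0.4090]
q̇ = J⁺·V = [-0.4680, 0.6560, -0.6690, 0.0840, -0.5520, -0.8470]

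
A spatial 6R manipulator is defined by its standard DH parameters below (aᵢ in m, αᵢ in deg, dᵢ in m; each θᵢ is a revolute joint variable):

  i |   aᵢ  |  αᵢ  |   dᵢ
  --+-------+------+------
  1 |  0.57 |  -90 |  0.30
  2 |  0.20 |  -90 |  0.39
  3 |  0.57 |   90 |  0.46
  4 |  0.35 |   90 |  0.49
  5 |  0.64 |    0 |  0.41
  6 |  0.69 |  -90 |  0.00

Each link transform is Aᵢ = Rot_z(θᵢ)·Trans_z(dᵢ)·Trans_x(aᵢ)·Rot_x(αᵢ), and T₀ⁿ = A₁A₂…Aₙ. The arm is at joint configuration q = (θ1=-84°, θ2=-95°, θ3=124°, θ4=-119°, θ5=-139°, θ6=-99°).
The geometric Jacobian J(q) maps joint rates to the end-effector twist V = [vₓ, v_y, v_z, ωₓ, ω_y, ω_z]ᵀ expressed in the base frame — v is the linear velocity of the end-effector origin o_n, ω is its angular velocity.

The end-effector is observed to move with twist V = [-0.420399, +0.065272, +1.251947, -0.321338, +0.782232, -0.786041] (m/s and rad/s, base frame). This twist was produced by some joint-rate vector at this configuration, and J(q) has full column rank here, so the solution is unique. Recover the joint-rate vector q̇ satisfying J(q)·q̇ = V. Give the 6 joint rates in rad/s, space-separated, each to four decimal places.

0.0620 -0.6460 -0.8300 -0.8700 -0.6780 0.5700

o_n = [-0.1811, -1.6460, 0.8834]
J₁: ẑ×o_n = [1.6460, -0.1811, 0.0000], ω = ẑ
J2: z=[0.9945, 0.1045, 0.0000] o=[0.0596, -0.5669, 0.3000] → [0.0610, -0.5802, -1.0480, 0.9945, 0.1045, 0.0000]
J3: z=[0.1041, -0.9907, 0.0872] o=[0.4456, -0.5088, 0.4992] → [-0.2815, -0.0946, -0.7393, 0.1041, -0.9907, 0.0872]
J4: z=[-0.5637, 0.0134, 0.8259] o=[0.0265, -1.0415, 0.2218] → [0.5081, 0.2016, 0.3435, -0.5637, 0.0134, 0.8259]
J5: z=[0.7671, -0.3621, 0.5295] o=[-0.1426, -0.7088, 0.6943] → [0.4278, -0.1654, -0.7329, 0.7671, -0.3621, 0.5295]
J6: z=[0.7671, -0.3621, 0.5295] o=[0.2607, -1.3130, 0.4710] → [0.0269, -0.5503, -0.4154, 0.7671, -0.3621, 0.5295]
q̇ = J⁺·V = [0.0620, -0.6460, -0.8300, -0.8700, -0.6780, 0.5700]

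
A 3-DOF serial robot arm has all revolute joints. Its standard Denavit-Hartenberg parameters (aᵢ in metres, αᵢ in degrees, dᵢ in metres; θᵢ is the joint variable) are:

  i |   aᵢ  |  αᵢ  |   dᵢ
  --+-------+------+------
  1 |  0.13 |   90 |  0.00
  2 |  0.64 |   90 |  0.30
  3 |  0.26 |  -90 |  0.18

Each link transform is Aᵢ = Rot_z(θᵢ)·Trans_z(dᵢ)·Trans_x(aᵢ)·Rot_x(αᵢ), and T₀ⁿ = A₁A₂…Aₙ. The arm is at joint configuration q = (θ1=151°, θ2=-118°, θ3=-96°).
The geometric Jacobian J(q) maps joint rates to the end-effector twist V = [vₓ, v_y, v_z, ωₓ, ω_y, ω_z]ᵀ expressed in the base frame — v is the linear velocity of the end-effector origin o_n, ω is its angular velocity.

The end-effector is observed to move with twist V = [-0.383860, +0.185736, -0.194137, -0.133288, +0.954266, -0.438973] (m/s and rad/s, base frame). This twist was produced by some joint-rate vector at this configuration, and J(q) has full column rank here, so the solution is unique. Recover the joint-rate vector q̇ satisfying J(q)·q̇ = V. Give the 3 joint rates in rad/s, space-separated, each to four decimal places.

-0.1310 0.7700 -0.6560

o_n = [0.2970, -0.1173, -0.4566]
J₁: ẑ×o_n = [0.1173, 0.2970, -0.0000], ω = ẑ
J2: z=[0.4848, 0.8746, 0.0000] o=[-0.1137, 0.0630, 0.0000] → [-0.3993, 0.2214, -0.4466, 0.4848, 0.8746, 0.0000]
J3: z=[0.7722, -0.4281, 0.4695] o=[0.2945, 0.1797, -0.5651] → [0.0930, -0.0826, -0.2283, 0.7722, -0.4281, 0.4695]
q̇ = J⁺·V = [-0.1310, 0.7700, -0.6560]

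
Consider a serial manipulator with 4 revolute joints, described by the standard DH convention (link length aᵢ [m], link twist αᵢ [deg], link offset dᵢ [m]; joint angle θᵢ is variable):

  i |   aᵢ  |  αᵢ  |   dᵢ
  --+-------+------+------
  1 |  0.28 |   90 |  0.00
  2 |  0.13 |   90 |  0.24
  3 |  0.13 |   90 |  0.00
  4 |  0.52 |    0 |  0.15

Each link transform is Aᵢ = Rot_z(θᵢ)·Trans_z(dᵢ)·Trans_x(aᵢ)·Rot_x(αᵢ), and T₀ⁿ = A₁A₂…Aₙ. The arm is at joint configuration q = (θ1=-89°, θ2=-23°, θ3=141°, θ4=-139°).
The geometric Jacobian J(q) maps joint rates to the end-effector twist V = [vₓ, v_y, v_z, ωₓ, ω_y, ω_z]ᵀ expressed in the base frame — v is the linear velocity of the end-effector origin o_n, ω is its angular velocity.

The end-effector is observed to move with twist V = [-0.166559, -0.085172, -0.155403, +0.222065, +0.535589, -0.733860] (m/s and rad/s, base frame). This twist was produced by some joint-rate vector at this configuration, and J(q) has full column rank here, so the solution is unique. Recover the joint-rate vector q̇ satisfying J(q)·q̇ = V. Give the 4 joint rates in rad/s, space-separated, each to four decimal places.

o_n = [-0.1773, -0.8108, 0.1467]
J₁: ẑ×o_n = [0.8108, -0.1773, 0.0000], ω = ẑ
J2: z=[-0.9998, -0.0175, 0.0000] o=[0.0049, -0.2800, 0.0000] → [-0.0026, 0.1466, 0.5276, -0.9998, -0.0175, 0.0000]
J3: z=[-0.0068, 0.3907, -0.9205] o=[-0.2330, -0.4038, -0.0508] → [-0.2975, -0.0499, -0.0190, -0.0068, 0.3907, -0.9205]
J4: z=[-0.7669, -0.5928, -0.2459] o=[-0.3164, -0.3122, -0.0113] → [-0.2162, 0.0869, 0.4648, -0.7669, -0.5928, -0.2459]
q̇ = J⁺·V = [0.0660, -0.0130, 0.9440, -0.2810]

0.0660 -0.0130 0.9440 -0.2810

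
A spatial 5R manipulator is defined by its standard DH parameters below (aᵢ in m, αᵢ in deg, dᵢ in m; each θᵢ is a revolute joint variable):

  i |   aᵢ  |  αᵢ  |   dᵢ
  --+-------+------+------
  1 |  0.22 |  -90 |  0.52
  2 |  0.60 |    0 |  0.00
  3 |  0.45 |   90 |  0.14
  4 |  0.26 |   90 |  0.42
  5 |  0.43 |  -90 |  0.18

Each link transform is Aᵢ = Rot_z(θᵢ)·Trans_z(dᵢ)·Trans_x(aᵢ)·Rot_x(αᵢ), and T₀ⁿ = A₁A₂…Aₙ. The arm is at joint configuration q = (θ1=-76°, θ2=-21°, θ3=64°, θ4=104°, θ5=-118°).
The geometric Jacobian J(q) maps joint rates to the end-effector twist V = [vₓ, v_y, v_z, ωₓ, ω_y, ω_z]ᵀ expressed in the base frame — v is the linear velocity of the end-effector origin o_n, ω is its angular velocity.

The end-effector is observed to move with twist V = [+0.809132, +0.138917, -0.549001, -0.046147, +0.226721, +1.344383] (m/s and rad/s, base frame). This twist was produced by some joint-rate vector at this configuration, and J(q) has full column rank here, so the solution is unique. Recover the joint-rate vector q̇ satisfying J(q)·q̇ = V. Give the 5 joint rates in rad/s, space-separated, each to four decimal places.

0.7870 0.9720 -0.8250 0.2500 -0.5660

o_n = [0.5362, -1.1589, 0.3481]
J₁: ẑ×o_n = [1.1589, 0.5362, -0.0000], ω = ẑ
J2: z=[0.9703, 0.2419, 0.0000] o=[0.0532, -0.2135, 0.5200] → [-0.0416, 0.1668, -1.0342, 0.9703, 0.2419, 0.0000]
J3: z=[0.9703, 0.2419, 0.0000] o=[0.1887, -0.7570, 0.7350] → [-0.0936, 0.3754, -0.4741, 0.9703, 0.2419, 0.0000]
J4: z=[0.1650, -0.6617, 0.7314] o=[0.4042, -1.0424, 0.4281] → [0.1381, 0.1098, 0.0682, 0.1650, -0.6617, 0.7314]
J5: z=[0.4064, -0.6300, -0.6617] o=[0.7071, -1.2147, 0.7782] → [0.3079, 0.2879, -0.0850, 0.4064, -0.6300, -0.6617]
q̇ = J⁺·V = [0.7870, 0.9720, -0.8250, 0.2500, -0.5660]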